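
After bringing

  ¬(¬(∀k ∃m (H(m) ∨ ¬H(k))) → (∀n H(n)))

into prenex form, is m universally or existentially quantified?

universal

Rewrite implications/biconditionals: A → B as ¬A ∨ B.
  ¬(¬¬(∀k ∃m (H(m) ∨ ¬H(k))) ∨ (∀n H(n)))
Move each ¬ inward, flipping quantifiers it crosses:
  (∃k ∀m (¬H(m) ∧ H(k))) ∧ (∃n ¬H(n))
Pull the quantifiers to the front (each side's bound variable is not free in the other side):
  ∃k ∀m ∃n (¬H(m) ∧ H(k) ∧ ¬H(n))
The quantifier ∃m sits under an odd number of negations (counting the antecedent side of each →), so it flips to ∀m.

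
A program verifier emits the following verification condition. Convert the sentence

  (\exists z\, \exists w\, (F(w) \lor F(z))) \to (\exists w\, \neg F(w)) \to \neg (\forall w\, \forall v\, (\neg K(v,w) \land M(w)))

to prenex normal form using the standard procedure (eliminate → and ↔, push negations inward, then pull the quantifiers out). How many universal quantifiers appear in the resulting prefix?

3

Eliminate → and ↔ using ¬ and ∨.
  \neg (\exists z\, \exists w\, (F(w) \lor F(z))) \lor \neg (\exists w\, \neg F(w)) \lor \neg (\forall w\, \forall v\, (\neg K(v,w) \land M(w)))
Drive negations inward (¬∀x A ≡ ∃x ¬A, ¬∃x A ≡ ∀x ¬A, De Morgan for ∧/∨):
  (\forall z\, \forall w\, (\neg F(w) \land \neg F(z))) \lor (\forall w\, F(w)) \lor (\exists w\, \exists v\, (K(v,w) \lor \neg M(w)))
Rename bound variables to avoid capture: w↦y1, w↦c.
  (\forall z\, \forall w\, (\neg F(w) \land \neg F(z))) \lor (\forall y1\, F(y1)) \lor (\exists c\, \exists v\, (K(v,c) \lor \neg M(c)))
Finally move all quantifiers to the prefix:
  \forall z\, \forall w\, \forall y1\, \exists c\, \exists v\, (\neg F(w) \land \neg F(z) \lor F(y1) \lor K(v,c) \lor \neg M(c))
The prefix is \forall z \forall w \forall y1 \exists c \exists v: 3 universal, 2 existential.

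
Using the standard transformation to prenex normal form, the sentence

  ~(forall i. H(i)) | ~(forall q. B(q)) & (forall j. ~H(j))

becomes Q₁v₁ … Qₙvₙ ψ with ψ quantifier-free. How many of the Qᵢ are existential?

Push ¬ through the quantifiers and connectives to reach negation normal form:
  (exists i. ~H(i)) | (exists q. ~B(q)) & (forall j. ~H(j))
Extract every quantifier outward, since the variables are now distinct and don't occur free across branches:
  exists i. exists q. forall j. (~H(i) | ~B(q) & ~H(j))
The prefix is exists i exists q forall j: 1 universal, 2 existential.

2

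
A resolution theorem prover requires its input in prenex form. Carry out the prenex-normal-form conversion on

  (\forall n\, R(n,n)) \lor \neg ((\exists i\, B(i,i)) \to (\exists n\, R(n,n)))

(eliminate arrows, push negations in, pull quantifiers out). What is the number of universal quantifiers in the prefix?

Eliminate → and ↔ using ¬ and ∨.
  (\forall n\, R(n,n)) \lor \neg (\neg (\exists i\, B(i,i)) \lor (\exists n\, R(n,n)))
Push ¬ through the quantifiers and connectives to reach negation normal form:
  (\forall n\, R(n,n)) \lor (\exists i\, B(i,i)) \land (\forall n\, \neg R(n,n))
Standardize variables apart so no two quantifiers bind the same name: n↦x.
  (\forall n\, R(n,n)) \lor (\exists i\, B(i,i)) \land (\forall x\, \neg R(x,x))
Pull the quantifiers to the front (each side's bound variable is not free in the other side):
  \forall n\, \exists i\, \forall x\, (R(n,n) \lor B(i,i) \land \neg R(x,x))
The prefix is \forall n \exists i \forall x: 2 universal, 1 existential.

2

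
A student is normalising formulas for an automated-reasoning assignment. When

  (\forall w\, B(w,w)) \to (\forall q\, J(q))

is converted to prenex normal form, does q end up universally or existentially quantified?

universal

Rewrite implications/biconditionals: A → B as ¬A ∨ B.
  \neg (\forall w\, B(w,w)) \lor (\forall q\, J(q))
Drive negations inward (¬∀x A ≡ ∃x ¬A, ¬∃x A ≡ ∀x ¬A, De Morgan for ∧/∨):
  (\exists w\, \neg B(w,w)) \lor (\forall q\, J(q))
Extract every quantifier outward, since the variables are now distinct and don't occur free across branches:
  \exists w\, \forall q\, (\neg B(w,w) \lor J(q))
The quantifier \forall q sits under an even number of negations (counting the antecedent side of each →), so it remains universal.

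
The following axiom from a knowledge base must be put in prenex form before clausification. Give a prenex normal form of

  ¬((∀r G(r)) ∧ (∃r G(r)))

∃r ∀u1 (¬G(r) ∨ ¬G(u1))

Move each ¬ inward, flipping quantifiers it crosses:
  (∃r ¬G(r)) ∨ (∀r ¬G(r))
Give each quantifier a distinct variable: r↦u1.
  (∃r ¬G(r)) ∨ (∀u1 ¬G(u1))
Extract every quantifier outward, since the variables are now distinct and don't occur free across branches:
  ∃r ∀u1 (¬G(r) ∨ ¬G(u1))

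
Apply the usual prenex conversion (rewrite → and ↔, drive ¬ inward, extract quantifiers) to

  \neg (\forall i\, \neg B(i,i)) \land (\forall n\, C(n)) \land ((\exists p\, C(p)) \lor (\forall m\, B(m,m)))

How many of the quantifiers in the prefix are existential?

Move each ¬ inward, flipping quantifiers it crosses:
  (\exists i\, B(i,i)) \land (\forall n\, C(n)) \land ((\exists p\, C(p)) \lor (\forall m\, B(m,m)))
All bound variables are already distinct, so no renaming is needed.
Pull the quantifiers to the front (each side's bound variable is not free in the other side):
  \exists i\, \forall n\, \exists p\, \forall m\, (B(i,i) \land C(n) \land (C(p) \lor B(m,m)))
The prefix is \exists i \forall n \exists p \forall m: 2 universal, 2 existential.

2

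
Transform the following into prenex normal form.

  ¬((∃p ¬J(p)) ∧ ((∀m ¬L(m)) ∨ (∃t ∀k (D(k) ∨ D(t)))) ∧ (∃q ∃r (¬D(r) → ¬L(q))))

Eliminate → and ↔ using ¬ and ∨.
  ¬((∃p ¬J(p)) ∧ ((∀m ¬L(m)) ∨ (∃t ∀k (D(k) ∨ D(t)))) ∧ (∃q ∃r (¬¬D(r) ∨ ¬L(q))))
Drive negations inward (¬∀x A ≡ ∃x ¬A, ¬∃x A ≡ ∀x ¬A, De Morgan for ∧/∨):
  (∀p J(p)) ∨ (∃m L(m)) ∧ (∀t ∃k (¬D(k) ∧ ¬D(t))) ∨ (∀q ∀r (¬D(r) ∧ L(q)))
All bound variables are already distinct, so no renaming is needed.
Pull the quantifiers to the front (each side's bound variable is not free in the other side):
  ∀p ∃m ∀t ∃k ∀q ∀r (J(p) ∨ L(m) ∧ ¬D(k) ∧ ¬D(t) ∨ ¬D(r) ∧ L(q))

∀p ∃m ∀t ∃k ∀q ∀r (J(p) ∨ L(m) ∧ ¬D(k) ∧ ¬D(t) ∨ ¬D(r) ∧ L(q))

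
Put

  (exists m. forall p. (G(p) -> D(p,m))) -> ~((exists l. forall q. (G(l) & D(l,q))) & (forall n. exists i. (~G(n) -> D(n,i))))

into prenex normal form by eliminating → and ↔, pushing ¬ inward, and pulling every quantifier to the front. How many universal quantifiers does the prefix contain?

First replace A → B with ¬A ∨ B.
  ~(exists m. forall p. (~G(p) | D(p,m))) | ~((exists l. forall q. (G(l) & D(l,q))) & (forall n. exists i. (~~G(n) | D(n,i))))
Drive negations inward (¬∀x A ≡ ∃x ¬A, ¬∃x A ≡ ∀x ¬A, De Morgan for ∧/∨):
  (forall m. exists p. (G(p) & ~D(p,m))) | (forall l. exists q. (~G(l) | ~D(l,q))) | (exists n. forall i. (~G(n) & ~D(n,i)))
Finally move all quantifiers to the prefix:
  forall m. exists p. forall l. exists q. exists n. forall i. (G(p) & ~D(p,m) | ~G(l) | ~D(l,q) | ~G(n) & ~D(n,i))
The prefix is forall m exists p forall l exists q exists n forall i: 3 universal, 3 existential.

3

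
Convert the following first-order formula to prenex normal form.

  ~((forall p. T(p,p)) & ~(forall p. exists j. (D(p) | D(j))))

Drive negations inward (¬∀x A ≡ ∃x ¬A, ¬∃x A ≡ ∀x ¬A, De Morgan for ∧/∨):
  (exists p. ~T(p,p)) | (forall p. exists j. (D(p) | D(j)))
Standardize variables apart so no two quantifiers bind the same name: p↦t.
  (exists p. ~T(p,p)) | (forall t. exists j. (D(t) | D(j)))
Extract every quantifier outward, since the variables are now distinct and don't occur free across branches:
  exists p. forall t. exists j. (~T(p,p) | D(t) | D(j))

exists p. forall t. exists j. (~T(p,p) | D(t) | D(j))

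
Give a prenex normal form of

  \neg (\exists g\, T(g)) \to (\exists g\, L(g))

\exists g\, \exists q\, (T(g) \lor L(q))

Rewrite implications/biconditionals: A → B as ¬A ∨ B.
  \neg \neg (\exists g\, T(g)) \lor (\exists g\, L(g))
Drive negations inward (¬∀x A ≡ ∃x ¬A, ¬∃x A ≡ ∀x ¬A, De Morgan for ∧/∨):
  (\exists g\, T(g)) \lor (\exists g\, L(g))
Rename bound variables to avoid capture: g↦q.
  (\exists g\, T(g)) \lor (\exists q\, L(q))
Extract every quantifier outward, since the variables are now distinct and don't occur free across branches:
  \exists g\, \exists q\, (T(g) \lor L(q))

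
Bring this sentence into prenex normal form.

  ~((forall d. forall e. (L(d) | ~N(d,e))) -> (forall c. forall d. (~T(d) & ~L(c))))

forall d. forall e. exists c. exists z1. ((L(d) | ~N(d,e)) & (T(z1) | L(c)))

Rewrite implications/biconditionals: A → B as ¬A ∨ B.
  ~(~(forall d. forall e. (L(d) | ~N(d,e))) | (forall c. forall d. (~T(d) & ~L(c))))
Move each ¬ inward, flipping quantifiers it crosses:
  (forall d. forall e. (L(d) | ~N(d,e))) & (exists c. exists d. (T(d) | L(c)))
Rename bound variables to avoid capture: d↦z1.
  (forall d. forall e. (L(d) | ~N(d,e))) & (exists c. exists z1. (T(z1) | L(c)))
Extract every quantifier outward, since the variables are now distinct and don't occur free across branches:
  forall d. forall e. exists c. exists z1. ((L(d) | ~N(d,e)) & (T(z1) | L(c)))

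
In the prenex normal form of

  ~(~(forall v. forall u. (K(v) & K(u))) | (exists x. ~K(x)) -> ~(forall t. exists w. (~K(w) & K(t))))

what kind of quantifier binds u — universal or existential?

existential

Eliminate → and ↔ using ¬ and ∨.
  ~(~(~(forall v. forall u. (K(v) & K(u))) | (exists x. ~K(x))) | ~(forall t. exists w. (~K(w) & K(t))))
Push ¬ through the quantifiers and connectives to reach negation normal form:
  ((exists v. exists u. (~K(v) | ~K(u))) | (exists x. ~K(x))) & (forall t. exists w. (~K(w) & K(t)))
All bound variables are already distinct, so no renaming is needed.
Extract every quantifier outward, since the variables are now distinct and don't occur free across branches:
  exists v. exists u. exists x. forall t. exists w. ((~K(v) | ~K(u) | ~K(x)) & ~K(w) & K(t))
The quantifier forall u sits under an odd number of negations (counting the antecedent side of each →), so it flips to exists u.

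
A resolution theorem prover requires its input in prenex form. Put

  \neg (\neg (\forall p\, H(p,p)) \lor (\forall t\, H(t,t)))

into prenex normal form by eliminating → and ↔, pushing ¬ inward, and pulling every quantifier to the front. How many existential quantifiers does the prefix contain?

Move each ¬ inward, flipping quantifiers it crosses:
  (\forall p\, H(p,p)) \land (\exists t\, \neg H(t,t))
Extract every quantifier outward, since the variables are now distinct and don't occur free across branches:
  \forall p\, \exists t\, (H(p,p) \land \neg H(t,t))
The prefix is \forall p \exists t: 1 universal, 1 existential.

1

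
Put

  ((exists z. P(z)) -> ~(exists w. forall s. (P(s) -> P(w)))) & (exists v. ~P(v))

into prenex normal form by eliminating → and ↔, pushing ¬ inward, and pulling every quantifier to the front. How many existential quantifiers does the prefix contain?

Rewrite implications/biconditionals: A → B as ¬A ∨ B.
  (~(exists z. P(z)) | ~(exists w. forall s. (~P(s) | P(w)))) & (exists v. ~P(v))
Drive negations inward (¬∀x A ≡ ∃x ¬A, ¬∃x A ≡ ∀x ¬A, De Morgan for ∧/∨):
  ((forall z. ~P(z)) | (forall w. exists s. (P(s) & ~P(w)))) & (exists v. ~P(v))
All bound variables are already distinct, so no renaming is needed.
Pull the quantifiers to the front (each side's bound variable is not free in the other side):
  forall z. forall w. exists s. exists v. ((~P(z) | P(s) & ~P(w)) & ~P(v))
The prefix is forall z forall w exists s exists v: 2 universal, 2 existential.

2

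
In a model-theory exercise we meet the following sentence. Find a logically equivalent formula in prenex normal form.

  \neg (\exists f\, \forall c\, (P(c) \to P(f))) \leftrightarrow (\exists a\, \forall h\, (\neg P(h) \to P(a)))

\exists f\, \forall c\, \exists a\, \forall h\, \forall r\, \exists t\, \forall v1\, \exists b\, ((\neg P(c) \lor P(f) \lor P(h) \lor P(a)) \land (\neg P(t) \land \neg P(r) \lor P(b) \land \neg P(v1)))

Eliminate → and ↔ using ¬ and ∨; A ↔ B as (¬A ∨ B) ∧ (¬B ∨ A).
  (\neg \neg (\exists f\, \forall c\, (\neg P(c) \lor P(f))) \lor (\exists a\, \forall h\, (\neg \neg P(h) \lor P(a)))) \land (\neg (\exists a\, \forall h\, (\neg \neg P(h) \lor P(a))) \lor \neg (\exists f\, \forall c\, (\neg P(c) \lor P(f))))
Drive negations inward (¬∀x A ≡ ∃x ¬A, ¬∃x A ≡ ∀x ¬A, De Morgan for ∧/∨):
  ((\exists f\, \forall c\, (\neg P(c) \lor P(f))) \lor (\exists a\, \forall h\, (P(h) \lor P(a)))) \land ((\forall a\, \exists h\, (\neg P(h) \land \neg P(a))) \lor (\forall f\, \exists c\, (P(c) \land \neg P(f))))
Give each quantifier a distinct variable: a↦r, h↦t, f↦v1, c↦b.
  ((\exists f\, \forall c\, (\neg P(c) \lor P(f))) \lor (\exists a\, \forall h\, (P(h) \lor P(a)))) \land ((\forall r\, \exists t\, (\neg P(t) \land \neg P(r))) \lor (\forall v1\, \exists b\, (P(b) \land \neg P(v1))))
Extract every quantifier outward, since the variables are now distinct and don't occur free across branches:
  \exists f\, \forall c\, \exists a\, \forall h\, \forall r\, \exists t\, \forall v1\, \exists b\, ((\neg P(c) \lor P(f) \lor P(h) \lor P(a)) \land (\neg P(t) \land \neg P(r) \lor P(b) \land \neg P(v1)))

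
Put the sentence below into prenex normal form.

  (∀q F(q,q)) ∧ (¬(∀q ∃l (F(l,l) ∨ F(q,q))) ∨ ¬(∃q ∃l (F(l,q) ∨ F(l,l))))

∀q ∃y ∀l ∀w ∀w1 (F(q,q) ∧ (¬F(l,l) ∧ ¬F(y,y) ∨ ¬F(w1,w) ∧ ¬F(w1,w1)))

Drive negations inward (¬∀x A ≡ ∃x ¬A, ¬∃x A ≡ ∀x ¬A, De Morgan for ∧/∨):
  (∀q F(q,q)) ∧ ((∃q ∀l (¬F(l,l) ∧ ¬F(q,q))) ∨ (∀q ∀l (¬F(l,q) ∧ ¬F(l,l))))
Standardize variables apart so no two quantifiers bind the same name: q↦y, q↦w, l↦w1.
  (∀q F(q,q)) ∧ ((∃y ∀l (¬F(l,l) ∧ ¬F(y,y))) ∨ (∀w ∀w1 (¬F(w1,w) ∧ ¬F(w1,w1))))
Extract every quantifier outward, since the variables are now distinct and don't occur free across branches:
  ∀q ∃y ∀l ∀w ∀w1 (F(q,q) ∧ (¬F(l,l) ∧ ¬F(y,y) ∨ ¬F(w1,w) ∧ ¬F(w1,w1)))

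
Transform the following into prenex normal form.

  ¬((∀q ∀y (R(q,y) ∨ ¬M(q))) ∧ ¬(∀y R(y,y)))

∃q ∃y ∀u1 (¬R(q,y) ∧ M(q) ∨ R(u1,u1))

Push ¬ through the quantifiers and connectives to reach negation normal form:
  (∃q ∃y (¬R(q,y) ∧ M(q))) ∨ (∀y R(y,y))
Standardize variables apart so no two quantifiers bind the same name: y↦u1.
  (∃q ∃y (¬R(q,y) ∧ M(q))) ∨ (∀u1 R(u1,u1))
Finally move all quantifiers to the prefix:
  ∃q ∃y ∀u1 (¬R(q,y) ∧ M(q) ∨ R(u1,u1))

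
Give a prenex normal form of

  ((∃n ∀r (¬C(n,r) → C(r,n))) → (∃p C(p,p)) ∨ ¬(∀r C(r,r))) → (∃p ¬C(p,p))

First replace A → B with ¬A ∨ B.
  ¬(¬(∃n ∀r (¬¬C(n,r) ∨ C(r,n))) ∨ (∃p C(p,p)) ∨ ¬(∀r C(r,r))) ∨ (∃p ¬C(p,p))
Move each ¬ inward, flipping quantifiers it crosses:
  (∃n ∀r (C(n,r) ∨ C(r,n))) ∧ (∀p ¬C(p,p)) ∧ (∀r C(r,r)) ∨ (∃p ¬C(p,p))
Standardize variables apart so no two quantifiers bind the same name: r↦q, p↦u.
  (∃n ∀r (C(n,r) ∨ C(r,n))) ∧ (∀p ¬C(p,p)) ∧ (∀q C(q,q)) ∨ (∃u ¬C(u,u))
Finally move all quantifiers to the prefix:
  ∃n ∀r ∀p ∀q ∃u ((C(n,r) ∨ C(r,n)) ∧ ¬C(p,p) ∧ C(q,q) ∨ ¬C(u,u))

∃n ∀r ∀p ∀q ∃u ((C(n,r) ∨ C(r,n)) ∧ ¬C(p,p) ∧ C(q,q) ∨ ¬C(u,u))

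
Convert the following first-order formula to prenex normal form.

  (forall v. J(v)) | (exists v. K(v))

forall v. exists y1. (J(v) | K(y1))

Rename bound variables to avoid capture: v↦y1.
  (forall v. J(v)) | (exists y1. K(y1))
Pull the quantifiers to the front (each side's bound variable is not free in the other side):
  forall v. exists y1. (J(v) | K(y1))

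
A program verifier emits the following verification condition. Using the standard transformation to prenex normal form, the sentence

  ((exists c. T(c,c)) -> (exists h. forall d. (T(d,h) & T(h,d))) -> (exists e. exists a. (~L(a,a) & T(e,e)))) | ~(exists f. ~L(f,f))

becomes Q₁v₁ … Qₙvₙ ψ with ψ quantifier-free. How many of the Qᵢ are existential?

Eliminate → and ↔ using ¬ and ∨.
  ~(exists c. T(c,c)) | ~(exists h. forall d. (T(d,h) & T(h,d))) | (exists e. exists a. (~L(a,a) & T(e,e))) | ~(exists f. ~L(f,f))
Push ¬ through the quantifiers and connectives to reach negation normal form:
  (forall c. ~T(c,c)) | (forall h. exists d. (~T(d,h) | ~T(h,d))) | (exists e. exists a. (~L(a,a) & T(e,e))) | (forall f. L(f,f))
Extract every quantifier outward, since the variables are now distinct and don't occur free across branches:
  forall c. forall h. exists d. exists e. exists a. forall f. (~T(c,c) | ~T(d,h) | ~T(h,d) | ~L(a,a) & T(e,e) | L(f,f))
The prefix is forall c forall h exists d exists e exists a forall f: 3 universal, 3 existential.

3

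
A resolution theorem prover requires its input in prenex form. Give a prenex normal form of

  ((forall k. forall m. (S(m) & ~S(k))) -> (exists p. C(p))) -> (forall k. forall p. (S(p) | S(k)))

forall k. forall m. forall p. forall x1. forall y1. (S(m) & ~S(k) & ~C(p) | S(y1) | S(x1))

Eliminate → and ↔ using ¬ and ∨.
  ~(~(forall k. forall m. (S(m) & ~S(k))) | (exists p. C(p))) | (forall k. forall p. (S(p) | S(k)))
Move each ¬ inward, flipping quantifiers it crosses:
  (forall k. forall m. (S(m) & ~S(k))) & (forall p. ~C(p)) | (forall k. forall p. (S(p) | S(k)))
Give each quantifier a distinct variable: k↦x1, p↦y1.
  (forall k. forall m. (S(m) & ~S(k))) & (forall p. ~C(p)) | (forall x1. forall y1. (S(y1) | S(x1)))
Finally move all quantifiers to the prefix:
  forall k. forall m. forall p. forall x1. forall y1. (S(m) & ~S(k) & ~C(p) | S(y1) | S(x1))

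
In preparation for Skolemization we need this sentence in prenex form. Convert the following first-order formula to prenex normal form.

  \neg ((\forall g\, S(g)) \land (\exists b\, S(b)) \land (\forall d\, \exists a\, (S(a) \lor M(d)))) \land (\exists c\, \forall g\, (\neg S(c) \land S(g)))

\exists g\, \forall b\, \exists d\, \forall a\, \exists c\, \forall y\, ((\neg S(g) \lor \neg S(b) \lor \neg S(a) \land \neg M(d)) \land \neg S(c) \land S(y))

Push ¬ through the quantifiers and connectives to reach negation normal form:
  ((\exists g\, \neg S(g)) \lor (\forall b\, \neg S(b)) \lor (\exists d\, \forall a\, (\neg S(a) \land \neg M(d)))) \land (\exists c\, \forall g\, (\neg S(c) \land S(g)))
Rename bound variables to avoid capture: g↦y.
  ((\exists g\, \neg S(g)) \lor (\forall b\, \neg S(b)) \lor (\exists d\, \forall a\, (\neg S(a) \land \neg M(d)))) \land (\exists c\, \forall y\, (\neg S(c) \land S(y)))
Pull the quantifiers to the front (each side's bound variable is not free in the other side):
  \exists g\, \forall b\, \exists d\, \forall a\, \exists c\, \forall y\, ((\neg S(g) \lor \neg S(b) \lor \neg S(a) \land \neg M(d)) \land \neg S(c) \land S(y))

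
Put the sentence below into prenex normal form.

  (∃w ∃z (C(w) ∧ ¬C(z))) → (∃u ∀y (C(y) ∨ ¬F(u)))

∀w ∀z ∃u ∀y (¬C(w) ∨ C(z) ∨ C(y) ∨ ¬F(u))

Rewrite implications/biconditionals: A → B as ¬A ∨ B.
  ¬(∃w ∃z (C(w) ∧ ¬C(z))) ∨ (∃u ∀y (C(y) ∨ ¬F(u)))
Move each ¬ inward, flipping quantifiers it crosses:
  (∀w ∀z (¬C(w) ∨ C(z))) ∨ (∃u ∀y (C(y) ∨ ¬F(u)))
All bound variables are already distinct, so no renaming is needed.
Pull the quantifiers to the front (each side's bound variable is not free in the other side):
  ∀w ∀z ∃u ∀y (¬C(w) ∨ C(z) ∨ C(y) ∨ ¬F(u))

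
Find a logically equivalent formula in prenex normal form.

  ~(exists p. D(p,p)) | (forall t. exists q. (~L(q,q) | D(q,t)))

Drive negations inward (¬∀x A ≡ ∃x ¬A, ¬∃x A ≡ ∀x ¬A, De Morgan for ∧/∨):
  (forall p. ~D(p,p)) | (forall t. exists q. (~L(q,q) | D(q,t)))
All bound variables are already distinct, so no renaming is needed.
Extract every quantifier outward, since the variables are now distinct and don't occur free across branches:
  forall p. forall t. exists q. (~D(p,p) | ~L(q,q) | D(q,t))

forall p. forall t. exists q. (~D(p,p) | ~L(q,q) | D(q,t))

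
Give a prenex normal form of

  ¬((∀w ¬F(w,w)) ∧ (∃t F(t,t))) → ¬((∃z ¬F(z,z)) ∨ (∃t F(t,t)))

∀w ∃t ∀z ∀a (¬F(w,w) ∧ F(t,t) ∨ F(z,z) ∧ ¬F(a,a))

Rewrite implications/biconditionals: A → B as ¬A ∨ B.
  ¬¬((∀w ¬F(w,w)) ∧ (∃t F(t,t))) ∨ ¬((∃z ¬F(z,z)) ∨ (∃t F(t,t)))
Move each ¬ inward, flipping quantifiers it crosses:
  (∀w ¬F(w,w)) ∧ (∃t F(t,t)) ∨ (∀z F(z,z)) ∧ (∀t ¬F(t,t))
Standardize variables apart so no two quantifiers bind the same name: t↦a.
  (∀w ¬F(w,w)) ∧ (∃t F(t,t)) ∨ (∀z F(z,z)) ∧ (∀a ¬F(a,a))
Finally move all quantifiers to the prefix:
  ∀w ∃t ∀z ∀a (¬F(w,w) ∧ F(t,t) ∨ F(z,z) ∧ ¬F(a,a))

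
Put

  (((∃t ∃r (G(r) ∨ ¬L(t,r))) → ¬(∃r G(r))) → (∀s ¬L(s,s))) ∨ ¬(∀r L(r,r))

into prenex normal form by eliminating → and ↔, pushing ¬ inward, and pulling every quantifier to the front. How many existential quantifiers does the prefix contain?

4

First replace A → B with ¬A ∨ B.
  ¬(¬(∃t ∃r (G(r) ∨ ¬L(t,r))) ∨ ¬(∃r G(r))) ∨ (∀s ¬L(s,s)) ∨ ¬(∀r L(r,r))
Push ¬ through the quantifiers and connectives to reach negation normal form:
  (∃t ∃r (G(r) ∨ ¬L(t,r))) ∧ (∃r G(r)) ∨ (∀s ¬L(s,s)) ∨ (∃r ¬L(r,r))
Rename bound variables to avoid capture: r↦b, r↦v.
  (∃t ∃r (G(r) ∨ ¬L(t,r))) ∧ (∃b G(b)) ∨ (∀s ¬L(s,s)) ∨ (∃v ¬L(v,v))
Finally move all quantifiers to the prefix:
  ∃t ∃r ∃b ∀s ∃v ((G(r) ∨ ¬L(t,r)) ∧ G(b) ∨ ¬L(s,s) ∨ ¬L(v,v))
The prefix is ∃t ∃r ∃b ∀s ∃v: 1 universal, 4 existential.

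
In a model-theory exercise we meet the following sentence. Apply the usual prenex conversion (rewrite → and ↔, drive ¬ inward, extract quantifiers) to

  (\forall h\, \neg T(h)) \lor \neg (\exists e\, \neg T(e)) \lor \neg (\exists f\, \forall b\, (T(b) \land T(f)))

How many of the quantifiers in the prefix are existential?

1

Move each ¬ inward, flipping quantifiers it crosses:
  (\forall h\, \neg T(h)) \lor (\forall e\, T(e)) \lor (\forall f\, \exists b\, (\neg T(b) \lor \neg T(f)))
Pull the quantifiers to the front (each side's bound variable is not free in the other side):
  \forall h\, \forall e\, \forall f\, \exists b\, (\neg T(h) \lor T(e) \lor \neg T(b) \lor \neg T(f))
The prefix is \forall h \forall e \forall f \exists b: 3 universal, 1 existential.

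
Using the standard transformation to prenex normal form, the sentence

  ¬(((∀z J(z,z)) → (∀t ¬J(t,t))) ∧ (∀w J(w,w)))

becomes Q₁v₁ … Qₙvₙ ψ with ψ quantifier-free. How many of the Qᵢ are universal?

1

First replace A → B with ¬A ∨ B.
  ¬((¬(∀z J(z,z)) ∨ (∀t ¬J(t,t))) ∧ (∀w J(w,w)))
Move each ¬ inward, flipping quantifiers it crosses:
  (∀z J(z,z)) ∧ (∃t J(t,t)) ∨ (∃w ¬J(w,w))
Pull the quantifiers to the front (each side's bound variable is not free in the other side):
  ∀z ∃t ∃w (J(z,z) ∧ J(t,t) ∨ ¬J(w,w))
The prefix is ∀z ∃t ∃w: 1 universal, 2 existential.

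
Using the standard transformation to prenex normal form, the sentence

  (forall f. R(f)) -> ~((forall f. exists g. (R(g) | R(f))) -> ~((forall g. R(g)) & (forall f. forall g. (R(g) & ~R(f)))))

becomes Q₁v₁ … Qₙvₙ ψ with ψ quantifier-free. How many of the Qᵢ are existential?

2

First replace A → B with ¬A ∨ B.
  ~(forall f. R(f)) | ~(~(forall f. exists g. (R(g) | R(f))) | ~((forall g. R(g)) & (forall f. forall g. (R(g) & ~R(f)))))
Drive negations inward (¬∀x A ≡ ∃x ¬A, ¬∃x A ≡ ∀x ¬A, De Morgan for ∧/∨):
  (exists f. ~R(f)) | (forall f. exists g. (R(g) | R(f))) & (forall g. R(g)) & (forall f. forall g. (R(g) & ~R(f)))
Standardize variables apart so no two quantifiers bind the same name: f↦u1, g↦a, f↦t, g↦s.
  (exists f. ~R(f)) | (forall u1. exists g. (R(g) | R(u1))) & (forall a. R(a)) & (forall t. forall s. (R(s) & ~R(t)))
Extract every quantifier outward, since the variables are now distinct and don't occur free across branches:
  exists f. forall u1. exists g. forall a. forall t. forall s. (~R(f) | (R(g) | R(u1)) & R(a) & R(s) & ~R(t))
The prefix is exists f forall u1 exists g forall a forall t forall s: 4 universal, 2 existential.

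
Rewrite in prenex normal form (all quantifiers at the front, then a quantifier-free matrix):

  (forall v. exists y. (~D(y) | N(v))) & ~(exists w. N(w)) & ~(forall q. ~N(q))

forall v. exists y. forall w. exists q. ((~D(y) | N(v)) & ~N(w) & N(q))

Push ¬ through the quantifiers and connectives to reach negation normal form:
  (forall v. exists y. (~D(y) | N(v))) & (forall w. ~N(w)) & (exists q. N(q))
All bound variables are already distinct, so no renaming is needed.
Pull the quantifiers to the front (each side's bound variable is not free in the other side):
  forall v. exists y. forall w. exists q. ((~D(y) | N(v)) & ~N(w) & N(q))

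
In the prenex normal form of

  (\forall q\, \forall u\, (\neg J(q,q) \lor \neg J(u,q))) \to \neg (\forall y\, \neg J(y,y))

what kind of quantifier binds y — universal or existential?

existential

Eliminate → and ↔ using ¬ and ∨.
  \neg (\forall q\, \forall u\, (\neg J(q,q) \lor \neg J(u,q))) \lor \neg (\forall y\, \neg J(y,y))
Push ¬ through the quantifiers and connectives to reach negation normal form:
  (\exists q\, \exists u\, (J(q,q) \land J(u,q))) \lor (\exists y\, J(y,y))
Pull the quantifiers to the front (each side's bound variable is not free in the other side):
  \exists q\, \exists u\, \exists y\, (J(q,q) \land J(u,q) \lor J(y,y))
The quantifier \forall y sits under an odd number of negations (counting the antecedent side of each →), so it flips to \exists y.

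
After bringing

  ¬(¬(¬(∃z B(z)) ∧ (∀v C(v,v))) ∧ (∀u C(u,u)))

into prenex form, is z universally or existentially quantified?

Move each ¬ inward, flipping quantifiers it crosses:
  (∀z ¬B(z)) ∧ (∀v C(v,v)) ∨ (∃u ¬C(u,u))
All bound variables are already distinct, so no renaming is needed.
Finally move all quantifiers to the prefix:
  ∀z ∀v ∃u (¬B(z) ∧ C(v,v) ∨ ¬C(u,u))
The quantifier ∃z sits under an odd number of negations, so it flips to ∀z.

universal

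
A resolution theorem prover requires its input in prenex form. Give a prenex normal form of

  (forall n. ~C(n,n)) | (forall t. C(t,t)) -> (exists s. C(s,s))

exists n. exists t. exists s. (C(n,n) & ~C(t,t) | C(s,s))

Eliminate → and ↔ using ¬ and ∨.
  ~((forall n. ~C(n,n)) | (forall t. C(t,t))) | (exists s. C(s,s))
Push ¬ through the quantifiers and connectives to reach negation normal form:
  (exists n. C(n,n)) & (exists t. ~C(t,t)) | (exists s. C(s,s))
All bound variables are already distinct, so no renaming is needed.
Finally move all quantifiers to the prefix:
  exists n. exists t. exists s. (C(n,n) & ~C(t,t) | C(s,s))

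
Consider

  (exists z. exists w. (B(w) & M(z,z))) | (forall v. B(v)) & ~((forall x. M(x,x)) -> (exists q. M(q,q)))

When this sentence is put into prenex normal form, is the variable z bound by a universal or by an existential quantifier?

existential

Rewrite implications/biconditionals: A → B as ¬A ∨ B.
  (exists z. exists w. (B(w) & M(z,z))) | (forall v. B(v)) & ~(~(forall x. M(x,x)) | (exists q. M(q,q)))
Move each ¬ inward, flipping quantifiers it crosses:
  (exists z. exists w. (B(w) & M(z,z))) | (forall v. B(v)) & (forall x. M(x,x)) & (forall q. ~M(q,q))
All bound variables are already distinct, so no renaming is needed.
Pull the quantifiers to the front (each side's bound variable is not free in the other side):
  exists z. exists w. forall v. forall x. forall q. (B(w) & M(z,z) | B(v) & M(x,x) & ~M(q,q))
The quantifier exists z sits under an even number of negations (counting the antecedent side of each →), so it remains existential.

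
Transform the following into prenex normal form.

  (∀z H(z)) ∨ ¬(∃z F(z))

∀z ∀a (H(z) ∨ ¬F(a))

Move each ¬ inward, flipping quantifiers it crosses:
  (∀z H(z)) ∨ (∀z ¬F(z))
Give each quantifier a distinct variable: z↦a.
  (∀z H(z)) ∨ (∀a ¬F(a))
Extract every quantifier outward, since the variables are now distinct and don't occur free across branches:
  ∀z ∀a (H(z) ∨ ¬F(a))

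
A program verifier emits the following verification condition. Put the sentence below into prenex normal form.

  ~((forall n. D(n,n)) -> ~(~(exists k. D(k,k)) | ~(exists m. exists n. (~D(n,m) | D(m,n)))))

Eliminate → and ↔ using ¬ and ∨.
  ~(~(forall n. D(n,n)) | ~(~(exists k. D(k,k)) | ~(exists m. exists n. (~D(n,m) | D(m,n)))))
Push ¬ through the quantifiers and connectives to reach negation normal form:
  (forall n. D(n,n)) & ((forall k. ~D(k,k)) | (forall m. forall n. (D(n,m) & ~D(m,n))))
Rename bound variables to avoid capture: n↦v1.
  (forall n. D(n,n)) & ((forall k. ~D(k,k)) | (forall m. forall v1. (D(v1,m) & ~D(m,v1))))
Finally move all quantifiers to the prefix:
  forall n. forall k. forall m. forall v1. (D(n,n) & (~D(k,k) | D(v1,m) & ~D(m,v1)))

forall n. forall k. forall m. forall v1. (D(n,n) & (~D(k,k) | D(v1,m) & ~D(m,v1)))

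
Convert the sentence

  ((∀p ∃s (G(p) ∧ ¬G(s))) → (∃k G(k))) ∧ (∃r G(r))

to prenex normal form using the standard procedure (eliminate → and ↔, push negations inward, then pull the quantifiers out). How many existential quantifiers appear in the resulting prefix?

3

First replace A → B with ¬A ∨ B.
  (¬(∀p ∃s (G(p) ∧ ¬G(s))) ∨ (∃k G(k))) ∧ (∃r G(r))
Move each ¬ inward, flipping quantifiers it crosses:
  ((∃p ∀s (¬G(p) ∨ G(s))) ∨ (∃k G(k))) ∧ (∃r G(r))
Finally move all quantifiers to the prefix:
  ∃p ∀s ∃k ∃r ((¬G(p) ∨ G(s) ∨ G(k)) ∧ G(r))
The prefix is ∃p ∀s ∃k ∃r: 1 universal, 3 existential.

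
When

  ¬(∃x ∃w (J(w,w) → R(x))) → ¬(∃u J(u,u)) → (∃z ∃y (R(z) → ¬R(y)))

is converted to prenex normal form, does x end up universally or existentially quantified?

existential

Rewrite implications/biconditionals: A → B as ¬A ∨ B.
  ¬¬(∃x ∃w (¬J(w,w) ∨ R(x))) ∨ ¬¬(∃u J(u,u)) ∨ (∃z ∃y (¬R(z) ∨ ¬R(y)))
Drive negations inward (¬∀x A ≡ ∃x ¬A, ¬∃x A ≡ ∀x ¬A, De Morgan for ∧/∨):
  (∃x ∃w (¬J(w,w) ∨ R(x))) ∨ (∃u J(u,u)) ∨ (∃z ∃y (¬R(z) ∨ ¬R(y)))
All bound variables are already distinct, so no renaming is needed.
Extract every quantifier outward, since the variables are now distinct and don't occur free across branches:
  ∃x ∃w ∃u ∃z ∃y (¬J(w,w) ∨ R(x) ∨ J(u,u) ∨ ¬R(z) ∨ ¬R(y))
The quantifier ∃x sits under an even number of negations (counting the antecedent side of each →), so it remains existential.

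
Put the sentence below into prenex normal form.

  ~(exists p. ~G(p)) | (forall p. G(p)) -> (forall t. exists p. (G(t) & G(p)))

exists p. exists z1. forall t. exists a. (~G(p) & ~G(z1) | G(t) & G(a))

Rewrite implications/biconditionals: A → B as ¬A ∨ B.
  ~(~(exists p. ~G(p)) | (forall p. G(p))) | (forall t. exists p. (G(t) & G(p)))
Drive negations inward (¬∀x A ≡ ∃x ¬A, ¬∃x A ≡ ∀x ¬A, De Morgan for ∧/∨):
  (exists p. ~G(p)) & (exists p. ~G(p)) | (forall t. exists p. (G(t) & G(p)))
Standardize variables apart so no two quantifiers bind the same name: p↦z1, p↦a.
  (exists p. ~G(p)) & (exists z1. ~G(z1)) | (forall t. exists a. (G(t) & G(a)))
Pull the quantifiers to the front (each side's bound variable is not free in the other side):
  exists p. exists z1. forall t. exists a. (~G(p) & ~G(z1) | G(t) & G(a))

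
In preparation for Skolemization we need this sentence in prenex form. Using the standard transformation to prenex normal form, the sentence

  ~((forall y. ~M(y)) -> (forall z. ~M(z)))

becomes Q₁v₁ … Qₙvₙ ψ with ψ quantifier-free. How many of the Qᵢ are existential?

First replace A → B with ¬A ∨ B.
  ~(~(forall y. ~M(y)) | (forall z. ~M(z)))
Push ¬ through the quantifiers and connectives to reach negation normal form:
  (forall y. ~M(y)) & (exists z. M(z))
Extract every quantifier outward, since the variables are now distinct and don't occur free across branches:
  forall y. exists z. (~M(y) & M(z))
The prefix is forall y exists z: 1 universal, 1 existential.

1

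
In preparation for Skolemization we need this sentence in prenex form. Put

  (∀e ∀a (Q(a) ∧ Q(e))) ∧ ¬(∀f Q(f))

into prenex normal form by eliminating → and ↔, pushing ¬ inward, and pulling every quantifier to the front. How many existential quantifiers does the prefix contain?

Push ¬ through the quantifiers and connectives to reach negation normal form:
  (∀e ∀a (Q(a) ∧ Q(e))) ∧ (∃f ¬Q(f))
All bound variables are already distinct, so no renaming is needed.
Extract every quantifier outward, since the variables are now distinct and don't occur free across branches:
  ∀e ∀a ∃f (Q(a) ∧ Q(e) ∧ ¬Q(f))
The prefix is ∀e ∀a ∃f: 2 universal, 1 existential.

1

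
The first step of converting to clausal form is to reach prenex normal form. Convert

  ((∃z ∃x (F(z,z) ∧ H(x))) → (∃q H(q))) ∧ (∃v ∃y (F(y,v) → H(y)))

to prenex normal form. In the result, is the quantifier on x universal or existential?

universal

First replace A → B with ¬A ∨ B.
  (¬(∃z ∃x (F(z,z) ∧ H(x))) ∨ (∃q H(q))) ∧ (∃v ∃y (¬F(y,v) ∨ H(y)))
Move each ¬ inward, flipping quantifiers it crosses:
  ((∀z ∀x (¬F(z,z) ∨ ¬H(x))) ∨ (∃q H(q))) ∧ (∃v ∃y (¬F(y,v) ∨ H(y)))
Finally move all quantifiers to the prefix:
  ∀z ∀x ∃q ∃v ∃y ((¬F(z,z) ∨ ¬H(x) ∨ H(q)) ∧ (¬F(y,v) ∨ H(y)))
The quantifier ∃x sits under an odd number of negations (counting the antecedent side of each →), so it flips to ∀x.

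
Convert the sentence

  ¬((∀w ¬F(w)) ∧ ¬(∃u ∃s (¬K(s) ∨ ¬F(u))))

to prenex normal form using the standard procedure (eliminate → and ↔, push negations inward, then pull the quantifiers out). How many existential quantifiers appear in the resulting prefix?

Move each ¬ inward, flipping quantifiers it crosses:
  (∃w F(w)) ∨ (∃u ∃s (¬K(s) ∨ ¬F(u)))
Extract every quantifier outward, since the variables are now distinct and don't occur free across branches:
  ∃w ∃u ∃s (F(w) ∨ ¬K(s) ∨ ¬F(u))
The prefix is ∃w ∃u ∃s: 0 universal, 3 existential.

3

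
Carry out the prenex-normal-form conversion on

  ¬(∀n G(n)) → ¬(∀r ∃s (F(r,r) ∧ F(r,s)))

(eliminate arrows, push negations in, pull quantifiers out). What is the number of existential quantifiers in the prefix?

Rewrite implications/biconditionals: A → B as ¬A ∨ B.
  ¬¬(∀n G(n)) ∨ ¬(∀r ∃s (F(r,r) ∧ F(r,s)))
Drive negations inward (¬∀x A ≡ ∃x ¬A, ¬∃x A ≡ ∀x ¬A, De Morgan for ∧/∨):
  (∀n G(n)) ∨ (∃r ∀s (¬F(r,r) ∨ ¬F(r,s)))
All bound variables are already distinct, so no renaming is needed.
Finally move all quantifiers to the prefix:
  ∀n ∃r ∀s (G(n) ∨ ¬F(r,r) ∨ ¬F(r,s))
The prefix is ∀n ∃r ∀s: 2 universal, 1 existential.

1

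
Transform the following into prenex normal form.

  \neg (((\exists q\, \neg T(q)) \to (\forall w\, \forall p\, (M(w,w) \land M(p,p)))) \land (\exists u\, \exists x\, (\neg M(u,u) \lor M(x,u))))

\exists q\, \exists w\, \exists p\, \forall u\, \forall x\, (\neg T(q) \land (\neg M(w,w) \lor \neg M(p,p)) \lor M(u,u) \land \neg M(x,u))

First replace A → B with ¬A ∨ B.
  \neg ((\neg (\exists q\, \neg T(q)) \lor (\forall w\, \forall p\, (M(w,w) \land M(p,p)))) \land (\exists u\, \exists x\, (\neg M(u,u) \lor M(x,u))))
Move each ¬ inward, flipping quantifiers it crosses:
  (\exists q\, \neg T(q)) \land (\exists w\, \exists p\, (\neg M(w,w) \lor \neg M(p,p))) \lor (\forall u\, \forall x\, (M(u,u) \land \neg M(x,u)))
Extract every quantifier outward, since the variables are now distinct and don't occur free across branches:
  \exists q\, \exists w\, \exists p\, \forall u\, \forall x\, (\neg T(q) \land (\neg M(w,w) \lor \neg M(p,p)) \lor M(u,u) \land \neg M(x,u))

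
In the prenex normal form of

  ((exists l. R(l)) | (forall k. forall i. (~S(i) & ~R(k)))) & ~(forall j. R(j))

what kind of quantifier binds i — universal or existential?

Push ¬ through the quantifiers and connectives to reach negation normal form:
  ((exists l. R(l)) | (forall k. forall i. (~S(i) & ~R(k)))) & (exists j. ~R(j))
Pull the quantifiers to the front (each side's bound variable is not free in the other side):
  exists l. forall k. forall i. exists j. ((R(l) | ~S(i) & ~R(k)) & ~R(j))
The quantifier forall i sits under an even number of negations, so it remains universal.

universal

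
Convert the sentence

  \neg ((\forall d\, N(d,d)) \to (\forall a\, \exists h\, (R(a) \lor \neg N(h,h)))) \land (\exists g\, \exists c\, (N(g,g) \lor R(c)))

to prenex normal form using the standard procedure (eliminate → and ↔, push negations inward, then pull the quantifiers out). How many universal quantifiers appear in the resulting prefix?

2

Rewrite implications/biconditionals: A → B as ¬A ∨ B.
  \neg (\neg (\forall d\, N(d,d)) \lor (\forall a\, \exists h\, (R(a) \lor \neg N(h,h)))) \land (\exists g\, \exists c\, (N(g,g) \lor R(c)))
Push ¬ through the quantifiers and connectives to reach negation normal form:
  (\forall d\, N(d,d)) \land (\exists a\, \forall h\, (\neg R(a) \land N(h,h))) \land (\exists g\, \exists c\, (N(g,g) \lor R(c)))
Pull the quantifiers to the front (each side's bound variable is not free in the other side):
  \forall d\, \exists a\, \forall h\, \exists g\, \exists c\, (N(d,d) \land \neg R(a) \land N(h,h) \land (N(g,g) \lor R(c)))
The prefix is \forall d \exists a \forall h \exists g \exists c: 2 universal, 3 existential.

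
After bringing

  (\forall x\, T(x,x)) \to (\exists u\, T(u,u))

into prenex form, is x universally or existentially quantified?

Rewrite implications/biconditionals: A → B as ¬A ∨ B.
  \neg (\forall x\, T(x,x)) \lor (\exists u\, T(u,u))
Move each ¬ inward, flipping quantifiers it crosses:
  (\exists x\, \neg T(x,x)) \lor (\exists u\, T(u,u))
All bound variables are already distinct, so no renaming is needed.
Finally move all quantifiers to the prefix:
  \exists x\, \exists u\, (\neg T(x,x) \lor T(u,u))
The quantifier \forall x sits under an odd number of negations (counting the antecedent side of each →), so it flips to \exists x.

existential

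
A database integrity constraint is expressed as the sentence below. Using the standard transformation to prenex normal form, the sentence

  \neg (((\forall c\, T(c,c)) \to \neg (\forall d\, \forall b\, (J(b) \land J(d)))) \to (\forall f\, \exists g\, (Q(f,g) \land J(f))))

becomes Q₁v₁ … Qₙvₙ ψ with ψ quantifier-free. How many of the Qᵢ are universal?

Eliminate → and ↔ using ¬ and ∨.
  \neg (\neg (\neg (\forall c\, T(c,c)) \lor \neg (\forall d\, \forall b\, (J(b) \land J(d)))) \lor (\forall f\, \exists g\, (Q(f,g) \land J(f))))
Move each ¬ inward, flipping quantifiers it crosses:
  ((\exists c\, \neg T(c,c)) \lor (\exists d\, \exists b\, (\neg J(b) \lor \neg J(d)))) \land (\exists f\, \forall g\, (\neg Q(f,g) \lor \neg J(f)))
Extract every quantifier outward, since the variables are now distinct and don't occur free across branches:
  \exists c\, \exists d\, \exists b\, \exists f\, \forall g\, ((\neg T(c,c) \lor \neg J(b) \lor \neg J(d)) \land (\neg Q(f,g) \lor \neg J(f)))
The prefix is \exists c \exists d \exists b \exists f \forall g: 1 universal, 4 existential.

1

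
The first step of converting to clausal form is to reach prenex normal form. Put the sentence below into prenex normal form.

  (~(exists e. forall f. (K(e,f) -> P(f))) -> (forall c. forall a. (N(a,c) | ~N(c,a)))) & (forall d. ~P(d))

exists e. forall f. forall c. forall a. forall d. ((~K(e,f) | P(f) | N(a,c) | ~N(c,a)) & ~P(d))

First replace A → B with ¬A ∨ B.
  (~~(exists e. forall f. (~K(e,f) | P(f))) | (forall c. forall a. (N(a,c) | ~N(c,a)))) & (forall d. ~P(d))
Drive negations inward (¬∀x A ≡ ∃x ¬A, ¬∃x A ≡ ∀x ¬A, De Morgan for ∧/∨):
  ((exists e. forall f. (~K(e,f) | P(f))) | (forall c. forall a. (N(a,c) | ~N(c,a)))) & (forall d. ~P(d))
Finally move all quantifiers to the prefix:
  exists e. forall f. forall c. forall a. forall d. ((~K(e,f) | P(f) | N(a,c) | ~N(c,a)) & ~P(d))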